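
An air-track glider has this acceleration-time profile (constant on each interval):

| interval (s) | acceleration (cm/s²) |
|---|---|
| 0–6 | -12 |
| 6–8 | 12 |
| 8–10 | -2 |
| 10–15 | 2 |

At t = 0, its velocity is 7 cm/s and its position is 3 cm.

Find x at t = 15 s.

-563 cm

On each constant-a segment, Δv = aΔt and Δx = v₀Δt + ½aΔt²; chain segment to segment.
0–6 s: v starts 7 cm/s; Δx = 7·6 + ½·-12·6² = -174 cm; v ends -65 cm/s.
6–8 s: v starts -65 cm/s; Δx = -65·2 + ½·12·2² = -106 cm; v ends -41 cm/s.
8–10 s: v starts -41 cm/s; Δx = -41·2 + ½·-2·2² = -86 cm; v ends -45 cm/s.
10–15 s: v starts -45 cm/s; Δx = -45·5 + ½·2·5² = -200 cm; v ends -35 cm/s.
x(15) = 3 + Σ Δx = -563 cm.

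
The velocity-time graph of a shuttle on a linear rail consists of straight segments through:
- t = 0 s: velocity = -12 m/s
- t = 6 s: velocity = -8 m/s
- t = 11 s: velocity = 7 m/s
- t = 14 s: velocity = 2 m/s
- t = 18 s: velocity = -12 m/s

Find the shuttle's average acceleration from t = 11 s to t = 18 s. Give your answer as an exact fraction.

Average acceleration = Δv/Δt = (-12 − 7)/(18 − 11) = -19/7 m/s².

-19/7 m/s²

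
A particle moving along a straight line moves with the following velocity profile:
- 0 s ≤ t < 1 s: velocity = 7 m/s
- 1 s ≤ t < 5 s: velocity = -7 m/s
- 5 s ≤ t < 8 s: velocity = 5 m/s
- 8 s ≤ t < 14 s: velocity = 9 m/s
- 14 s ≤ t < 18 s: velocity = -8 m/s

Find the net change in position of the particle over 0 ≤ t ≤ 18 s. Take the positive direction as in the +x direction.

Net displacement equals the area under the velocity-time graph (areas below the axis count negative).
0–1 s: 7 × 1 = 7 m
1–5 s: -7 × 4 = -28 m
5–8 s: 5 × 3 = 15 m
8–14 s: 9 × 6 = 54 m
14–18 s: -8 × 4 = -32 m
Net displacement = 16 m

16 m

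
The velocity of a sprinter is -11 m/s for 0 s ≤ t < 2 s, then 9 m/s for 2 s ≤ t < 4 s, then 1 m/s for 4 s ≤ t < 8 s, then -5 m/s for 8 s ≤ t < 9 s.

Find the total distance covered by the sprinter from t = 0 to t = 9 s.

Distance (not displacement) is the total path length: add the absolute areas under v-t.
0–2 s: |-11| × 2 = 22 m
2–4 s: |9| × 2 = 18 m
4–8 s: |1| × 4 = 4 m
8–9 s: |-5| × 1 = 5 m
Total distance = 49 m

49 m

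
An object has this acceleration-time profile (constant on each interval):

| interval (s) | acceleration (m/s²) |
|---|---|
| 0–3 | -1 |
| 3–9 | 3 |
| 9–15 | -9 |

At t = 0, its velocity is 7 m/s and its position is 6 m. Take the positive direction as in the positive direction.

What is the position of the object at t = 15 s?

On each constant-a segment, Δv = aΔt and Δx = v₀Δt + ½aΔt²; chain segment to segment.
0–3 s: v starts 7 m/s; Δx = 7·3 + ½·-1·3² = 16.5 m; v ends 4 m/s.
3–9 s: v starts 4 m/s; Δx = 4·6 + ½·3·6² = 78 m; v ends 22 m/s.
9–15 s: v starts 22 m/s; Δx = 22·6 + ½·-9·6² = -30 m; v ends -32 m/s.
x(15) = 6 + Σ Δx = 70.5 m.

70.5 m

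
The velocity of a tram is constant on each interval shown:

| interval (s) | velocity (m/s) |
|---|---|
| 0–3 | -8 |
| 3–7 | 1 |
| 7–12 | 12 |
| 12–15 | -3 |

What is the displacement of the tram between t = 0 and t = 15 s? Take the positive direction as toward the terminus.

Displacement is the signed area under the v-t curve.
0–3 s: -8 × 3 = -24 m
3–7 s: 1 × 4 = 4 m
7–12 s: 12 × 5 = 60 m
12–15 s: -3 × 3 = -9 m
Net displacement = 31 m

31 m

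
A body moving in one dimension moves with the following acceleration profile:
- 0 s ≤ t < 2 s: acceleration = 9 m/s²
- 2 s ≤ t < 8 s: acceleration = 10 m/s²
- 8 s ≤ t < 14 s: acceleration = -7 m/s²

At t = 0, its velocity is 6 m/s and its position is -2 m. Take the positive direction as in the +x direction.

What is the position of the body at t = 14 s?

On each constant-a segment, Δv = aΔt and Δx = v₀Δt + ½aΔt²; chain segment to segment.
0–2 s: v starts 6 m/s; Δx = 6·2 + ½·9·2² = 30 m; v ends 24 m/s.
2–8 s: v starts 24 m/s; Δx = 24·6 + ½·10·6² = 324 m; v ends 84 m/s.
8–14 s: v starts 84 m/s; Δx = 84·6 + ½·-7·6² = 378 m; v ends 42 m/s.
x(14) = -2 + Σ Δx = 730 m.

730 m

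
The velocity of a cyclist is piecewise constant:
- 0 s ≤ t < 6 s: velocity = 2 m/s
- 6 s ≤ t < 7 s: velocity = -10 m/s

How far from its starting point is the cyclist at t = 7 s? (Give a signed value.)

2 m

Displacement is the signed area under the v-t curve.
0–6 s: 2 × 6 = 12 m
6–7 s: -10 × 1 = -10 m
Net displacement = 2 m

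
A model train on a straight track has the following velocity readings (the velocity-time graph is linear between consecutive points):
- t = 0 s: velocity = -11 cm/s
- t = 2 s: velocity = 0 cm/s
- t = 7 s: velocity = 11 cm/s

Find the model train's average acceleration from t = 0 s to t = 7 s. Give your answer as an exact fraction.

22/7 cm/s²

Average acceleration = Δv/Δt = (11 − -11)/(7 − 0) = 22/7 cm/s².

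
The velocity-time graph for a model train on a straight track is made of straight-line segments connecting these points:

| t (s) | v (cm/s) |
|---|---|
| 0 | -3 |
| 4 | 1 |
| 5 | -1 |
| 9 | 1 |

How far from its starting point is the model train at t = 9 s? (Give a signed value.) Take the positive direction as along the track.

-4 cm

Net displacement equals the area under the velocity-time graph (areas below the axis count negative).
0–4 s: ½(-3 + 1)(4) = -4 cm
4–5 s: ½(1 + -1)(1) = 0 cm
5–9 s: ½(-1 + 1)(4) = 0 cm
Net displacement = -4 cm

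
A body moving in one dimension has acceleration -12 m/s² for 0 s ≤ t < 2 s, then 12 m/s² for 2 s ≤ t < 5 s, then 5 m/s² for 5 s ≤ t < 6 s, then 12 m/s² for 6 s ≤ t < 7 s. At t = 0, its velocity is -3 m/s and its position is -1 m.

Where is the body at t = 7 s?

On each constant-a segment, Δv = aΔt and Δx = v₀Δt + ½aΔt²; chain segment to segment.
0–2 s: v starts -3 m/s; Δx = -3·2 + ½·-12·2² = -30 m; v ends -27 m/s.
2–5 s: v starts -27 m/s; Δx = -27·3 + ½·12·3² = -27 m; v ends 9 m/s.
5–6 s: v starts 9 m/s; Δx = 9·1 + ½·5·1² = 11.5 m; v ends 14 m/s.
6–7 s: v starts 14 m/s; Δx = 14·1 + ½·12·1² = 20 m; v ends 26 m/s.
x(7) = -1 + Σ Δx = -26.5 m.

-26.5 m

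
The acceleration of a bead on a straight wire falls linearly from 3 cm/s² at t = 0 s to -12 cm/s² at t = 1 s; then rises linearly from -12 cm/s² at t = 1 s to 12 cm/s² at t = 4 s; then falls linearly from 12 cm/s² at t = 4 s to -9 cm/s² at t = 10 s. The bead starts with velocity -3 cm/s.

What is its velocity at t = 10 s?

1.5 cm/s

Δv equals the area under the a-t graph; then v = v₀ + Δv.
0–1 s: ½(3 + -12)(1) = -4.5 cm/s
1–4 s: ½(-12 + 12)(3) = 0 cm/s
4–10 s: ½(12 + -9)(6) = 9 cm/s
Δv = 4.5 cm/s, so v(10) = -3 + (4.5) = 1.5 cm/s.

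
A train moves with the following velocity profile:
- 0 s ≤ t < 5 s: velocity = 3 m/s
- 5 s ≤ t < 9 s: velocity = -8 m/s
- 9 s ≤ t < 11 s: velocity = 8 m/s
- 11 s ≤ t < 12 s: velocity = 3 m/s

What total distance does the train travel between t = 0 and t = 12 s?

Total distance travelled is ∫|v| dt — sum the magnitudes of each area piece.
0–5 s: |3| × 5 = 15 m
5–9 s: |-8| × 4 = 32 m
9–11 s: |8| × 2 = 16 m
11–12 s: |3| × 1 = 3 m
Total distance = 66 m

66 m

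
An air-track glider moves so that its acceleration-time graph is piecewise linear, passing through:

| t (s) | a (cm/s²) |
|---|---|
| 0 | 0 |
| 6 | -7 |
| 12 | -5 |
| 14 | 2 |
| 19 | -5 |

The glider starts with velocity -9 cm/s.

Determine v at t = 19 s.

Δv equals the area under the a-t graph; then v = v₀ + Δv.
0–6 s: ½(0 + -7)(6) = -21 cm/s
6–12 s: ½(-7 + -5)(6) = -36 cm/s
12–14 s: ½(-5 + 2)(2) = -3 cm/s
14–19 s: ½(2 + -5)(5) = -7.5 cm/s
Δv = -67.5 cm/s, so v(19) = -9 + (-67.5) = -76.5 cm/s.

-76.5 cm/s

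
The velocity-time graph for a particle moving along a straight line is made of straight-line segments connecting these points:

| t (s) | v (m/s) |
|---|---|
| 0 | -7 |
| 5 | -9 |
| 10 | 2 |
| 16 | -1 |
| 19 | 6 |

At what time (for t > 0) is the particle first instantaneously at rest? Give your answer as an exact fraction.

v changes sign on 5–10 s (from -9 to 2); the graph is linear there, so v = 0 at t = 5 + (9)·(10 − 5)/(2 − -9) = 100/11 s.

t = 100/11 s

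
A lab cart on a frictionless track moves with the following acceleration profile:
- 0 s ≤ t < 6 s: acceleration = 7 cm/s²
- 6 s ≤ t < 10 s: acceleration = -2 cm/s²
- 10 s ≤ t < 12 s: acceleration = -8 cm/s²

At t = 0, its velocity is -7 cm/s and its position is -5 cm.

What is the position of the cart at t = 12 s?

241 cm

On each constant-a segment, Δv = aΔt and Δx = v₀Δt + ½aΔt²; chain segment to segment.
0–6 s: v starts -7 cm/s; Δx = -7·6 + ½·7·6² = 84 cm; v ends 35 cm/s.
6–10 s: v starts 35 cm/s; Δx = 35·4 + ½·-2·4² = 124 cm; v ends 27 cm/s.
10–12 s: v starts 27 cm/s; Δx = 27·2 + ½·-8·2² = 38 cm; v ends 11 cm/s.
x(12) = -5 + Σ Δx = 241 cm.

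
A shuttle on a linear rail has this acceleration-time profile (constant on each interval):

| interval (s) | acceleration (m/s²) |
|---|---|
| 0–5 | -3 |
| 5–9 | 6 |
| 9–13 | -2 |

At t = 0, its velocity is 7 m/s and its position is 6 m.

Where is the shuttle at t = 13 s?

67.5 m

On each constant-a segment, Δv = aΔt and Δx = v₀Δt + ½aΔt²; chain segment to segment.
0–5 s: v starts 7 m/s; Δx = 7·5 + ½·-3·5² = -2.5 m; v ends -8 m/s.
5–9 s: v starts -8 m/s; Δx = -8·4 + ½·6·4² = 16 m; v ends 16 m/s.
9–13 s: v starts 16 m/s; Δx = 16·4 + ½·-2·4² = 48 m; v ends 8 m/s.
x(13) = 6 + Σ Δx = 67.5 m.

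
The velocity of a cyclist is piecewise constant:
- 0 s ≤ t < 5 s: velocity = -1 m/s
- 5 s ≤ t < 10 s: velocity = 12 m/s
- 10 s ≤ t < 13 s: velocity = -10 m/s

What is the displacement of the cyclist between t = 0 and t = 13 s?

Net displacement equals the area under the velocity-time graph (areas below the axis count negative).
0–5 s: -1 × 5 = -5 m
5–10 s: 12 × 5 = 60 m
10–13 s: -10 × 3 = -30 m
Net displacement = 25 m

25 m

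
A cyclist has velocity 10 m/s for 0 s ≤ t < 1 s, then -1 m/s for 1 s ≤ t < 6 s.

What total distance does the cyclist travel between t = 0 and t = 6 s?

15 m

Distance (not displacement) is the total path length: add the absolute areas under v-t.
0–1 s: |10| × 1 = 10 m
1–6 s: |-1| × 5 = 5 m
Total distance = 15 m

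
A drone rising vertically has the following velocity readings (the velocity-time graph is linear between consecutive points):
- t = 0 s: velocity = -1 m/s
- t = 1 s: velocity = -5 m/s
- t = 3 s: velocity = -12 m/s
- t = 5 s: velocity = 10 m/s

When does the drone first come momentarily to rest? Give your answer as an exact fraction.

t = 45/11 s

v changes sign on 3–5 s (from -12 to 10); the graph is linear there, so v = 0 at t = 3 + (12)·(5 − 3)/(10 − -12) = 45/11 s.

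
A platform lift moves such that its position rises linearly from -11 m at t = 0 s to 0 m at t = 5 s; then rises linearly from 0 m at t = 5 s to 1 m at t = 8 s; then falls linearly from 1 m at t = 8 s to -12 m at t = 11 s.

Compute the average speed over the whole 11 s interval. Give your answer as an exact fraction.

25/11 m/s

Average speed = (total path length)/(elapsed time); on a piecewise-linear x-t graph the path length is Σ|Δx|.
0–5 s: |Δx| = |0 − -11| = 11 m
5–8 s: |Δx| = |1 − 0| = 1 m
8–11 s: |Δx| = |-12 − 1| = 13 m
Total path = 25 m; average speed = 25/11 = 25/11 m/s.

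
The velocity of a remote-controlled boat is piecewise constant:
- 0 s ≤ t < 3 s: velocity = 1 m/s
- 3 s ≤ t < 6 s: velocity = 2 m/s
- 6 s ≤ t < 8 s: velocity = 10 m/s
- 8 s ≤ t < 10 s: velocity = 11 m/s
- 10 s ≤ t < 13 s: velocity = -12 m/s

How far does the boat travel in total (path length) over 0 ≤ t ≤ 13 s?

Total distance travelled is ∫|v| dt — sum the magnitudes of each area piece.
0–3 s: |1| × 3 = 3 m
3–6 s: |2| × 3 = 6 m
6–8 s: |10| × 2 = 20 m
8–10 s: |11| × 2 = 22 m
10–13 s: |-12| × 3 = 36 m
Total distance = 87 m

87 m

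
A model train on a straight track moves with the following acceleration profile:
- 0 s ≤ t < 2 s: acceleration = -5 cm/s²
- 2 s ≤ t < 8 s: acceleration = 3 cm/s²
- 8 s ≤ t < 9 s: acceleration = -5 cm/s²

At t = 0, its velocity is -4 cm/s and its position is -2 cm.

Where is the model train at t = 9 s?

-48.5 cm

On each constant-a segment, Δv = aΔt and Δx = v₀Δt + ½aΔt²; chain segment to segment.
0–2 s: v starts -4 cm/s; Δx = -4·2 + ½·-5·2² = -18 cm; v ends -14 cm/s.
2–8 s: v starts -14 cm/s; Δx = -14·6 + ½·3·6² = -30 cm; v ends 4 cm/s.
8–9 s: v starts 4 cm/s; Δx = 4·1 + ½·-5·1² = 1.5 cm; v ends -1 cm/s.
x(9) = -2 + Σ Δx = -48.5 cm.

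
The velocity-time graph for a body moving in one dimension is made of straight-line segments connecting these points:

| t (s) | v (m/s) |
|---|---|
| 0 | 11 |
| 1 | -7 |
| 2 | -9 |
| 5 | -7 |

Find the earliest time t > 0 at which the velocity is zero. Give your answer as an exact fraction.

t = 11/18 s

v changes sign on 0–1 s (from 11 to -7); the graph is linear there, so v = 0 at t = 0 + (-11)·(1 − 0)/(-7 − 11) = 11/18 s.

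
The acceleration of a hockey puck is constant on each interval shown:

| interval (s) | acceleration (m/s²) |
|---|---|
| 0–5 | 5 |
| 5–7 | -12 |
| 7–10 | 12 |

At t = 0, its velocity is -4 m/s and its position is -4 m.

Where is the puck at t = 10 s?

101.5 m

On each constant-a segment, Δv = aΔt and Δx = v₀Δt + ½aΔt²; chain segment to segment.
0–5 s: v starts -4 m/s; Δx = -4·5 + ½·5·5² = 42.5 m; v ends 21 m/s.
5–7 s: v starts 21 m/s; Δx = 21·2 + ½·-12·2² = 18 m; v ends -3 m/s.
7–10 s: v starts -3 m/s; Δx = -3·3 + ½·12·3² = 45 m; v ends 33 m/s.
x(10) = -4 + Σ Δx = 101.5 m.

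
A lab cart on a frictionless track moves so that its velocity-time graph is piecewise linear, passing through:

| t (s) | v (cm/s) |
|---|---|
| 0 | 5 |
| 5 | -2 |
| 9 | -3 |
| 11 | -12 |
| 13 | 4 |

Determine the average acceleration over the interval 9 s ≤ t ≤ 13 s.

Average acceleration = Δv/Δt = (4 − -3)/(13 − 9) = 1.75 cm/s².

1.75 cm/s²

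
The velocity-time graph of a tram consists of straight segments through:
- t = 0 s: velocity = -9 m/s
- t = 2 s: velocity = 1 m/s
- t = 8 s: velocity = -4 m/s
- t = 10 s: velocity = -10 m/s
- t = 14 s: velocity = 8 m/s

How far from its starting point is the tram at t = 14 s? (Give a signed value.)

-35 m

Displacement is the signed area under the v-t curve.
0–2 s: ½(-9 + 1)(2) = -8 m
2–8 s: ½(1 + -4)(6) = -9 m
8–10 s: ½(-4 + -10)(2) = -14 m
10–14 s: ½(-10 + 8)(4) = -4 m
Net displacement = -35 m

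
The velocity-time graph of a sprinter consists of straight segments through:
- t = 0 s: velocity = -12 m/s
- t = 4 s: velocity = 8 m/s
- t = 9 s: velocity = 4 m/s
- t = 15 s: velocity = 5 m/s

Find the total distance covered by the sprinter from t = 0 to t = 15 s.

Distance (not displacement) is the total path length: add the absolute areas under v-t.
0–4 s: v = 0 at t = 2.4 s; triangle areas 14.4 + 6.4 = 20.8 m
4–9 s: |½(8 + 4)(5)| = 30 m
9–15 s: |½(4 + 5)(6)| = 27 m
Total distance = 77.8 m

77.8 m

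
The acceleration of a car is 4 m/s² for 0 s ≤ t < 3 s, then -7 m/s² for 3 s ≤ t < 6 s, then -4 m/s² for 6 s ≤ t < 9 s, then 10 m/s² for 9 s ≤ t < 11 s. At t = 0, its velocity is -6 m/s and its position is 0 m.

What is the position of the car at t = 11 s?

-110.5 m

On each constant-a segment, Δv = aΔt and Δx = v₀Δt + ½aΔt²; chain segment to segment.
0–3 s: v starts -6 m/s; Δx = -6·3 + ½·4·3² = 0 m; v ends 6 m/s.
3–6 s: v starts 6 m/s; Δx = 6·3 + ½·-7·3² = -13.5 m; v ends -15 m/s.
6–9 s: v starts -15 m/s; Δx = -15·3 + ½·-4·3² = -63 m; v ends -27 m/s.
9–11 s: v starts -27 m/s; Δx = -27·2 + ½·10·2² = -34 m; v ends -7 m/s.
x(11) = 0 + Σ Δx = -110.5 m.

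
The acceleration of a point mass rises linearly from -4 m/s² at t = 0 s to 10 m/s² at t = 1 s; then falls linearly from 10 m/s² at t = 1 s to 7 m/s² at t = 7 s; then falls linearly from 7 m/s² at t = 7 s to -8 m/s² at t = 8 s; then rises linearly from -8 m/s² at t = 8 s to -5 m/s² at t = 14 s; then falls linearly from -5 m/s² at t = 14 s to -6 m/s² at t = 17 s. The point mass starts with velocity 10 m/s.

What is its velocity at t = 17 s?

Δv equals the area under the a-t graph; then v = v₀ + Δv.
0–1 s: ½(-4 + 10)(1) = 3 m/s
1–7 s: ½(10 + 7)(6) = 51 m/s
7–8 s: ½(7 + -8)(1) = -0.5 m/s
8–14 s: ½(-8 + -5)(6) = -39 m/s
14–17 s: ½(-5 + -6)(3) = -16.5 m/s
Δv = -2 m/s, so v(17) = 10 + (-2) = 8 m/s.

8 m/s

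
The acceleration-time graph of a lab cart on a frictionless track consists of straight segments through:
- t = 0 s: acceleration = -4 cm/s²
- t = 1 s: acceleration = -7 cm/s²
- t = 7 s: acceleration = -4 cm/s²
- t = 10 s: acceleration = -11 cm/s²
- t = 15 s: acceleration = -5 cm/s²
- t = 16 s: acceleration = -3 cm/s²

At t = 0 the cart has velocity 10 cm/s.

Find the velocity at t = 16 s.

-95 cm/s

Δv equals the area under the a-t graph; then v = v₀ + Δv.
0–1 s: ½(-4 + -7)(1) = -5.5 cm/s
1–7 s: ½(-7 + -4)(6) = -33 cm/s
7–10 s: ½(-4 + -11)(3) = -22.5 cm/s
10–15 s: ½(-11 + -5)(5) = -40 cm/s
15–16 s: ½(-5 + -3)(1) = -4 cm/s
Δv = -105 cm/s, so v(16) = 10 + (-105) = -95 cm/s.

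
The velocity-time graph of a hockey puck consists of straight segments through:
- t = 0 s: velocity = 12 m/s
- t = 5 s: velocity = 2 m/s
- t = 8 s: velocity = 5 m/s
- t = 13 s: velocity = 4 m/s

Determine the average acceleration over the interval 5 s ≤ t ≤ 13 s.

0.25 m/s²

Average acceleration = Δv/Δt = (4 − 2)/(13 − 5) = 0.25 m/s².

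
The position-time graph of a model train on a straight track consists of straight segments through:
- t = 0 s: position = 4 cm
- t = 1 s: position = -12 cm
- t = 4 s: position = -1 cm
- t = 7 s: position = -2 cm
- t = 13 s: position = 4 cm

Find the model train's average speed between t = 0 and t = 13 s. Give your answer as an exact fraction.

34/13 cm/s

Average speed = (total path length)/(elapsed time); on a piecewise-linear x-t graph the path length is Σ|Δx|.
0–1 s: |Δx| = |-12 − 4| = 16 cm
1–4 s: |Δx| = |-1 − -12| = 11 cm
4–7 s: |Δx| = |-2 − -1| = 1 cm
7–13 s: |Δx| = |4 − -2| = 6 cm
Total path = 34 cm; average speed = 34/13 = 34/13 cm/s.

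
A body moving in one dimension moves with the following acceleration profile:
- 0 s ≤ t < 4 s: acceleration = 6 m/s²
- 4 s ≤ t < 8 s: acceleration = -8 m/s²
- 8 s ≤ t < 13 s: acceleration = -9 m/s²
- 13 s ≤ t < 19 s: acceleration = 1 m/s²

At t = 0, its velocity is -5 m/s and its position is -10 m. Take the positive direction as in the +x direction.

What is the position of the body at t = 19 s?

-477.5 m

On each constant-a segment, Δv = aΔt and Δx = v₀Δt + ½aΔt²; chain segment to segment.
0–4 s: v starts -5 m/s; Δx = -5·4 + ½·6·4² = 28 m; v ends 19 m/s.
4–8 s: v starts 19 m/s; Δx = 19·4 + ½·-8·4² = 12 m; v ends -13 m/s.
8–13 s: v starts -13 m/s; Δx = -13·5 + ½·-9·5² = -177.5 m; v ends -58 m/s.
13–19 s: v starts -58 m/s; Δx = -58·6 + ½·1·6² = -330 m; v ends -52 m/s.
x(19) = -10 + Σ Δx = -477.5 m.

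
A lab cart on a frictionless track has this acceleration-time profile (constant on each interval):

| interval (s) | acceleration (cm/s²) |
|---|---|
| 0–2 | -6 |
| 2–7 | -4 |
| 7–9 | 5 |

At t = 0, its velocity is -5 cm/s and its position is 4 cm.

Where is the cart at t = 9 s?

-217 cm

On each constant-a segment, Δv = aΔt and Δx = v₀Δt + ½aΔt²; chain segment to segment.
0–2 s: v starts -5 cm/s; Δx = -5·2 + ½·-6·2² = -22 cm; v ends -17 cm/s.
2–7 s: v starts -17 cm/s; Δx = -17·5 + ½·-4·5² = -135 cm; v ends -37 cm/s.
7–9 s: v starts -37 cm/s; Δx = -37·2 + ½·5·2² = -64 cm; v ends -27 cm/s.
x(9) = 4 + Σ Δx = -217 cm.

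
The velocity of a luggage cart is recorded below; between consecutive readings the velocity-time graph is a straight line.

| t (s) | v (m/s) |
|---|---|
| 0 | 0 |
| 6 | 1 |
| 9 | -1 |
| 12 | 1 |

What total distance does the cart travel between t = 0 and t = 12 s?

6 m

Distance (not displacement) is the total path length: add the absolute areas under v-t.
0–6 s: |½(0 + 1)(6)| = 3 m
6–9 s: v = 0 at t = 7.5 s; triangle areas 0.75 + 0.75 = 1.5 m
9–12 s: v = 0 at t = 10.5 s; triangle areas 0.75 + 0.75 = 1.5 m
Total distance = 6 m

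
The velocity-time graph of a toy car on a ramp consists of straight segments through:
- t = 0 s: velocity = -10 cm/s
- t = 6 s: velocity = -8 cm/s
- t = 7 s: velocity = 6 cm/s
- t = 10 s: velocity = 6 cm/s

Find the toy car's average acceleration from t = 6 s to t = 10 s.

Average acceleration = Δv/Δt = (6 − -8)/(10 − 6) = 3.5 cm/s².

3.5 cm/s²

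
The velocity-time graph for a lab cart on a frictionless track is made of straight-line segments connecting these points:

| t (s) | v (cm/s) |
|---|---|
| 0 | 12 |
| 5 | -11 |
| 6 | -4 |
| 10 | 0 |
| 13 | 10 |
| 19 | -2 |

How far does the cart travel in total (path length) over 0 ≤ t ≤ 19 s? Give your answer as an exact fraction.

Distance (not displacement) is the total path length: add the absolute areas under v-t.
0–5 s: v = 0 at t = 60/23 s; triangle areas 360/23 + 605/46 = 1325/46 cm
5–6 s: |½(-11 + -4)(1)| = 7.5 cm
6–10 s: |½(-4 + 0)(4)| = 8 cm
10–13 s: |½(0 + 10)(3)| = 15 cm
13–19 s: v = 0 at t = 18 s; triangle areas 25 + 1 = 26 cm
Total distance = 1962/23 cm

1962/23 cm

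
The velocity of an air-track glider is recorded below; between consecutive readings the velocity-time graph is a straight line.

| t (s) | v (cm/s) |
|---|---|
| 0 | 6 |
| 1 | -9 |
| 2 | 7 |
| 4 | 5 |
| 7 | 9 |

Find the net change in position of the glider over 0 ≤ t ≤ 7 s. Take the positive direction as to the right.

30.5 cm

Net displacement equals the area under the velocity-time graph (areas below the axis count negative).
0–1 s: ½(6 + -9)(1) = -1.5 cm
1–2 s: ½(-9 + 7)(1) = -1 cm
2–4 s: ½(7 + 5)(2) = 12 cm
4–7 s: ½(5 + 9)(3) = 21 cm
Net displacement = 30.5 cm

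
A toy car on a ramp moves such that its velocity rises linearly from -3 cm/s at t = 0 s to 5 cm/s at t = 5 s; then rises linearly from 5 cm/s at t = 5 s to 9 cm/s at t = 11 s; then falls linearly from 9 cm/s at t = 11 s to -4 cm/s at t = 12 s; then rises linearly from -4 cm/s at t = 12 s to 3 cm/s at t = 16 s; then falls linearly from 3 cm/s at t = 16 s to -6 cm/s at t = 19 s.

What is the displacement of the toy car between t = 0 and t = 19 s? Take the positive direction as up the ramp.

43 cm

Net displacement equals the area under the velocity-time graph (areas below the axis count negative).
0–5 s: ½(-3 + 5)(5) = 5 cm
5–11 s: ½(5 + 9)(6) = 42 cm
11–12 s: ½(9 + -4)(1) = 2.5 cm
12–16 s: ½(-4 + 3)(4) = -2 cm
16–19 s: ½(3 + -6)(3) = -4.5 cm
Net displacement = 43 cm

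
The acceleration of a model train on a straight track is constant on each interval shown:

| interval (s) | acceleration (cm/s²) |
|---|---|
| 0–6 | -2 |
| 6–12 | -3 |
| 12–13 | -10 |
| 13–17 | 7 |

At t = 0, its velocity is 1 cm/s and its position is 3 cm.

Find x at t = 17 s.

On each constant-a segment, Δv = aΔt and Δx = v₀Δt + ½aΔt²; chain segment to segment.
0–6 s: v starts 1 cm/s; Δx = 1·6 + ½·-2·6² = -30 cm; v ends -11 cm/s.
6–12 s: v starts -11 cm/s; Δx = -11·6 + ½·-3·6² = -120 cm; v ends -29 cm/s.
12–13 s: v starts -29 cm/s; Δx = -29·1 + ½·-10·1² = -34 cm; v ends -39 cm/s.
13–17 s: v starts -39 cm/s; Δx = -39·4 + ½·7·4² = -100 cm; v ends -11 cm/s.
x(17) = 3 + Σ Δx = -281 cm.

-281 cm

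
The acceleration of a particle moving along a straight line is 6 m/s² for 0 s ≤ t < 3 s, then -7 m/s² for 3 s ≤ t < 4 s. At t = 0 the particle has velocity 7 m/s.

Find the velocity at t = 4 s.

18 m/s

Δv equals the area under the a-t graph; then v = v₀ + Δv.
0–3 s: 6 × 3 = 18 m/s
3–4 s: -7 × 1 = -7 m/s
Δv = 11 m/s, so v(4) = 7 + (11) = 18 m/s.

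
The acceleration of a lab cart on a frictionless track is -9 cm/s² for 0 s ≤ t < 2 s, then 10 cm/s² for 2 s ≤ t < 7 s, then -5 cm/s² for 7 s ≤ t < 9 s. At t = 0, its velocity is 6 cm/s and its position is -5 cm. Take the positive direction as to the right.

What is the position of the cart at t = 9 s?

On each constant-a segment, Δv = aΔt and Δx = v₀Δt + ½aΔt²; chain segment to segment.
0–2 s: v starts 6 cm/s; Δx = 6·2 + ½·-9·2² = -6 cm; v ends -12 cm/s.
2–7 s: v starts -12 cm/s; Δx = -12·5 + ½·10·5² = 65 cm; v ends 38 cm/s.
7–9 s: v starts 38 cm/s; Δx = 38·2 + ½·-5·2² = 66 cm; v ends 28 cm/s.
x(9) = -5 + Σ Δx = 120 cm.

120 cm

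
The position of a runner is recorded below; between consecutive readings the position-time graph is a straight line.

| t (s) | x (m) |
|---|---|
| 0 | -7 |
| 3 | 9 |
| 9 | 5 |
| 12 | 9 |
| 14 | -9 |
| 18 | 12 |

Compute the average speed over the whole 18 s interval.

3.5 m/s

Average speed = (total path length)/(elapsed time); on a piecewise-linear x-t graph the path length is Σ|Δx|.
0–3 s: |Δx| = |9 − -7| = 16 m
3–9 s: |Δx| = |5 − 9| = 4 m
9–12 s: |Δx| = |9 − 5| = 4 m
12–14 s: |Δx| = |-9 − 9| = 18 m
14–18 s: |Δx| = |12 − -9| = 21 m
Total path = 63 m; average speed = 63/18 = 3.5 m/s.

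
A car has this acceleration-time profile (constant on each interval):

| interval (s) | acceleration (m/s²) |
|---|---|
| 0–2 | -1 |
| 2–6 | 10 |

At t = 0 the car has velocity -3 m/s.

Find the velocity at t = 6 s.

35 m/s

Δv equals the area under the a-t graph; then v = v₀ + Δv.
0–2 s: -1 × 2 = -2 m/s
2–6 s: 10 × 4 = 40 m/s
Δv = 38 m/s, so v(6) = -3 + (38) = 35 m/s.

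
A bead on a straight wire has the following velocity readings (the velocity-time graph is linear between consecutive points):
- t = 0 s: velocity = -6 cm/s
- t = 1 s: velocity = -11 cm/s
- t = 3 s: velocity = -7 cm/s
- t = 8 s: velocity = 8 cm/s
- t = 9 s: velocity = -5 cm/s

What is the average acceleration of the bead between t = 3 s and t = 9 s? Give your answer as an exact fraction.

Average acceleration = Δv/Δt = (-5 − -7)/(9 − 3) = 1/3 cm/s².

1/3 cm/s²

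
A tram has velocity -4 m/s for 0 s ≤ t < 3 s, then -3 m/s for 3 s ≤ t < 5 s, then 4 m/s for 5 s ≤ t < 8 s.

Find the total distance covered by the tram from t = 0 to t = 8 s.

30 m

Total distance travelled is ∫|v| dt — sum the magnitudes of each area piece.
0–3 s: |-4| × 3 = 12 m
3–5 s: |-3| × 2 = 6 m
5–8 s: |4| × 3 = 12 m
Total distance = 30 m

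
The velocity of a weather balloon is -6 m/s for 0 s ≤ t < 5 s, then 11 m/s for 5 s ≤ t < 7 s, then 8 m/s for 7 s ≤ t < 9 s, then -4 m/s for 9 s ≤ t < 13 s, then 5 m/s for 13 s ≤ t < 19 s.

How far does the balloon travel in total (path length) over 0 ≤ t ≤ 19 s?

Distance (not displacement) is the total path length: add the absolute areas under v-t.
0–5 s: |-6| × 5 = 30 m
5–7 s: |11| × 2 = 22 m
7–9 s: |8| × 2 = 16 m
9–13 s: |-4| × 4 = 16 m
13–19 s: |5| × 6 = 30 m
Total distance = 114 m

114 m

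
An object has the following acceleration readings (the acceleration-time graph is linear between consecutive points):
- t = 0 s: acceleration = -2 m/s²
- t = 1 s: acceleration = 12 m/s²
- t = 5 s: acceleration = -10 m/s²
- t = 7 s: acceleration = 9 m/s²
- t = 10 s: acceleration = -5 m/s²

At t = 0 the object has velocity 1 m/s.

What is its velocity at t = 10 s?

Δv equals the area under the a-t graph; then v = v₀ + Δv.
0–1 s: ½(-2 + 12)(1) = 5 m/s
1–5 s: ½(12 + -10)(4) = 4 m/s
5–7 s: ½(-10 + 9)(2) = -1 m/s
7–10 s: ½(9 + -5)(3) = 6 m/s
Δv = 14 m/s, so v(10) = 1 + (14) = 15 m/s.

15 m/s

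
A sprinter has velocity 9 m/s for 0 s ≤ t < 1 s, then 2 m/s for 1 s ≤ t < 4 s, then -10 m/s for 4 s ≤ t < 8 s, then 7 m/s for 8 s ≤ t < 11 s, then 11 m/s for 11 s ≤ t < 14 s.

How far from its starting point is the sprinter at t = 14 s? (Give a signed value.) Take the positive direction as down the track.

Net displacement equals the area under the velocity-time graph (areas below the axis count negative).
0–1 s: 9 × 1 = 9 m
1–4 s: 2 × 3 = 6 m
4–8 s: -10 × 4 = -40 m
8–11 s: 7 × 3 = 21 m
11–14 s: 11 × 3 = 33 m
Net displacement = 29 m

29 m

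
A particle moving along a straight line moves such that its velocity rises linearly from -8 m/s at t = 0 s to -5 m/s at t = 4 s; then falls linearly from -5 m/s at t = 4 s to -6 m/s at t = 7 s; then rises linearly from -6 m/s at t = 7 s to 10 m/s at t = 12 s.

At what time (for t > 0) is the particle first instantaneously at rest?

t = 8.875 s

v changes sign on 7–12 s (from -6 to 10); the graph is linear there, so v = 0 at t = 7 + (6)·(12 − 7)/(10 − -6) = 8.875 s.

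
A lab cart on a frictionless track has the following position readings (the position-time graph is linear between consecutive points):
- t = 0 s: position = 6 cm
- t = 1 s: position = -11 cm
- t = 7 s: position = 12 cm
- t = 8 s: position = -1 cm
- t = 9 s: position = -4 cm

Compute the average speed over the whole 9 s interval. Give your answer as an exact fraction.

Average speed = (total path length)/(elapsed time); on a piecewise-linear x-t graph the path length is Σ|Δx|.
0–1 s: |Δx| = |-11 − 6| = 17 cm
1–7 s: |Δx| = |12 − -11| = 23 cm
7–8 s: |Δx| = |-1 − 12| = 13 cm
8–9 s: |Δx| = |-4 − -1| = 3 cm
Total path = 56 cm; average speed = 56/9 = 56/9 cm/s.

56/9 cm/s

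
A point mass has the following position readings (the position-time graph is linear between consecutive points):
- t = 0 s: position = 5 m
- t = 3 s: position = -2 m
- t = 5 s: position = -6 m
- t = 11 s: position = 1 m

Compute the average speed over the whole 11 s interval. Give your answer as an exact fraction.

Average speed = (total path length)/(elapsed time); on a piecewise-linear x-t graph the path length is Σ|Δx|.
0–3 s: |Δx| = |-2 − 5| = 7 m
3–5 s: |Δx| = |-6 − -2| = 4 m
5–11 s: |Δx| = |1 − -6| = 7 m
Total path = 18 m; average speed = 18/11 = 18/11 m/s.

18/11 m/s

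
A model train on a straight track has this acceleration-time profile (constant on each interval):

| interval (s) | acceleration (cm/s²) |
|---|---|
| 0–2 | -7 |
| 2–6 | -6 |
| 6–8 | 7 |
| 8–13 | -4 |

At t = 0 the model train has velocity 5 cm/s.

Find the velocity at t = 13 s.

-39 cm/s

Δv equals the area under the a-t graph; then v = v₀ + Δv.
0–2 s: -7 × 2 = -14 cm/s
2–6 s: -6 × 4 = -24 cm/s
6–8 s: 7 × 2 = 14 cm/s
8–13 s: -4 × 5 = -20 cm/s
Δv = -44 cm/s, so v(13) = 5 + (-44) = -39 cm/s.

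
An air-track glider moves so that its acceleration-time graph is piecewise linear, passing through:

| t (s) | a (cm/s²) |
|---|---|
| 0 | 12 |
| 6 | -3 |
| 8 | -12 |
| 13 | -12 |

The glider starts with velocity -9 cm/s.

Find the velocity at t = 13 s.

Δv equals the area under the a-t graph; then v = v₀ + Δv.
0–6 s: ½(12 + -3)(6) = 27 cm/s
6–8 s: ½(-3 + -12)(2) = -15 cm/s
8–13 s: -12 × 5 = -60 cm/s
Δv = -48 cm/s, so v(13) = -9 + (-48) = -57 cm/s.

-57 cm/s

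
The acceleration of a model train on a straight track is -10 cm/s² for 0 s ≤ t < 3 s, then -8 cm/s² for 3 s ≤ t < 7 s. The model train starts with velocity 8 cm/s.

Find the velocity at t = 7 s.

-54 cm/s

Δv equals the area under the a-t graph; then v = v₀ + Δv.
0–3 s: -10 × 3 = -30 cm/s
3–7 s: -8 × 4 = -32 cm/s
Δv = -62 cm/s, so v(7) = 8 + (-62) = -54 cm/s.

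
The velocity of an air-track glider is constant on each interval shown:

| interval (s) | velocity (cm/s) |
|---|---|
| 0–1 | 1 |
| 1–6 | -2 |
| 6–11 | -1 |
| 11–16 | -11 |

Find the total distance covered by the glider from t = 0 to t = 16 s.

71 cm

Distance (not displacement) is the total path length: add the absolute areas under v-t.
0–1 s: |1| × 1 = 1 cm
1–6 s: |-2| × 5 = 10 cm
6–11 s: |-1| × 5 = 5 cm
11–16 s: |-11| × 5 = 55 cm
Total distance = 71 cm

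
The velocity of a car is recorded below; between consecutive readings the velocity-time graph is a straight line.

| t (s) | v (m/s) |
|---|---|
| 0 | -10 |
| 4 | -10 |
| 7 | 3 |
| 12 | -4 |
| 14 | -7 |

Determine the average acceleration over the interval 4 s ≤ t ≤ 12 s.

Average acceleration = Δv/Δt = (-4 − -10)/(12 − 4) = 0.75 m/s².

0.75 m/s²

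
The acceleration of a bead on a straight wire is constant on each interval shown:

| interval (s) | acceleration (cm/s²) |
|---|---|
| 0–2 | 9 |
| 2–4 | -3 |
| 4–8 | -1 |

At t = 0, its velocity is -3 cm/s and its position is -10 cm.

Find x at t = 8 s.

On each constant-a segment, Δv = aΔt and Δx = v₀Δt + ½aΔt²; chain segment to segment.
0–2 s: v starts -3 cm/s; Δx = -3·2 + ½·9·2² = 12 cm; v ends 15 cm/s.
2–4 s: v starts 15 cm/s; Δx = 15·2 + ½·-3·2² = 24 cm; v ends 9 cm/s.
4–8 s: v starts 9 cm/s; Δx = 9·4 + ½·-1·4² = 28 cm; v ends 5 cm/s.
x(8) = -10 + Σ Δx = 54 cm.

54 cm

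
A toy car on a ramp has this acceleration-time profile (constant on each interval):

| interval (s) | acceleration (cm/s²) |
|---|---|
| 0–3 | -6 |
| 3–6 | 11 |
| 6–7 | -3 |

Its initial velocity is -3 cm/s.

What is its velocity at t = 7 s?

9 cm/s

Δv equals the area under the a-t graph; then v = v₀ + Δv.
0–3 s: -6 × 3 = -18 cm/s
3–6 s: 11 × 3 = 33 cm/s
6–7 s: -3 × 1 = -3 cm/s
Δv = 12 cm/s, so v(7) = -3 + (12) = 9 cm/s.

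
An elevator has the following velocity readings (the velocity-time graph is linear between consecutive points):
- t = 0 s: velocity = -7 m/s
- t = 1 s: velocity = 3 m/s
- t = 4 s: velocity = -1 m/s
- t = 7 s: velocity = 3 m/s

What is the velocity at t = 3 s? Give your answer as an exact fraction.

1/3 m/s

On 1–4 s the graph is linear from 3 to -1 m/s: v(3) = 3 + (-1 − 3)·(3 − 1)/(4 − 1) = 1/3 m/s.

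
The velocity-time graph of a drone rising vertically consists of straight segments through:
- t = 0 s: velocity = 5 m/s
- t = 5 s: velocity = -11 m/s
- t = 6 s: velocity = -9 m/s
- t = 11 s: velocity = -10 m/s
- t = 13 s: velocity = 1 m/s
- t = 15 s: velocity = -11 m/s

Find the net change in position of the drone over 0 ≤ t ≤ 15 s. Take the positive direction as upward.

Displacement is the signed area under the v-t curve.
0–5 s: ½(5 + -11)(5) = -15 m
5–6 s: ½(-11 + -9)(1) = -10 m
6–11 s: ½(-9 + -10)(5) = -47.5 m
11–13 s: ½(-10 + 1)(2) = -9 m
13–15 s: ½(1 + -11)(2) = -10 m
Net displacement = -91.5 m

-91.5 m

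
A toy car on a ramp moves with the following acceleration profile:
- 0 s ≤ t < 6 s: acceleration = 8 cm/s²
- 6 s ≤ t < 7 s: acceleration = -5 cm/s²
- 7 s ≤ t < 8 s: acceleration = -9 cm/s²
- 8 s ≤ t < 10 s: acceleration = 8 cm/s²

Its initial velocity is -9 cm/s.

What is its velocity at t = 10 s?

41 cm/s

Δv equals the area under the a-t graph; then v = v₀ + Δv.
0–6 s: 8 × 6 = 48 cm/s
6–7 s: -5 × 1 = -5 cm/s
7–8 s: -9 × 1 = -9 cm/s
8–10 s: 8 × 2 = 16 cm/s
Δv = 50 cm/s, so v(10) = -9 + (50) = 41 cm/s.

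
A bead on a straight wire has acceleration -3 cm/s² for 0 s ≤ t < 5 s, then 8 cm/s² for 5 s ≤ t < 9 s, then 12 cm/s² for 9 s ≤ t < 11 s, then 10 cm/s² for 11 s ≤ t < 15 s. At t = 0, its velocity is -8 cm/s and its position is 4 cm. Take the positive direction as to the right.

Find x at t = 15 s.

152.5 cm

On each constant-a segment, Δv = aΔt and Δx = v₀Δt + ½aΔt²; chain segment to segment.
0–5 s: v starts -8 cm/s; Δx = -8·5 + ½·-3·5² = -77.5 cm; v ends -23 cm/s.
5–9 s: v starts -23 cm/s; Δx = -23·4 + ½·8·4² = -28 cm; v ends 9 cm/s.
9–11 s: v starts 9 cm/s; Δx = 9·2 + ½·12·2² = 42 cm; v ends 33 cm/s.
11–15 s: v starts 33 cm/s; Δx = 33·4 + ½·10·4² = 212 cm; v ends 73 cm/s.
x(15) = 4 + Σ Δx = 152.5 cm.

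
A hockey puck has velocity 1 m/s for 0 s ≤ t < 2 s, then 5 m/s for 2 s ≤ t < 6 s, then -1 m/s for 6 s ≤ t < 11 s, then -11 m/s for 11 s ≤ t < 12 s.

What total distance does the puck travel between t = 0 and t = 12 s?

Total distance travelled is ∫|v| dt — sum the magnitudes of each area piece.
0–2 s: |1| × 2 = 2 m
2–6 s: |5| × 4 = 20 m
6–11 s: |-1| × 5 = 5 m
11–12 s: |-11| × 1 = 11 m
Total distance = 38 m

38 m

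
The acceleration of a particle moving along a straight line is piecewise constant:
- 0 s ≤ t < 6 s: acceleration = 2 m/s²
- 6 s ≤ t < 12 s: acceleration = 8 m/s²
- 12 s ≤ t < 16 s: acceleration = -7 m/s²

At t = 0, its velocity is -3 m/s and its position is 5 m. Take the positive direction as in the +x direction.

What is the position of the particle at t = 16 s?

On each constant-a segment, Δv = aΔt and Δx = v₀Δt + ½aΔt²; chain segment to segment.
0–6 s: v starts -3 m/s; Δx = -3·6 + ½·2·6² = 18 m; v ends 9 m/s.
6–12 s: v starts 9 m/s; Δx = 9·6 + ½·8·6² = 198 m; v ends 57 m/s.
12–16 s: v starts 57 m/s; Δx = 57·4 + ½·-7·4² = 172 m; v ends 29 m/s.
x(16) = 5 + Σ Δx = 393 m.

393 m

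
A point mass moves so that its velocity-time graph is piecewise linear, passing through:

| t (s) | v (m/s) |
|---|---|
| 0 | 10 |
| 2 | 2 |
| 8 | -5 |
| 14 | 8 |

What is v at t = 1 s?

6 m/s

On 0–2 s the graph is linear from 10 to 2 m/s: v(1) = 10 + (2 − 10)·(1 − 0)/(2 − 0) = 6 m/s.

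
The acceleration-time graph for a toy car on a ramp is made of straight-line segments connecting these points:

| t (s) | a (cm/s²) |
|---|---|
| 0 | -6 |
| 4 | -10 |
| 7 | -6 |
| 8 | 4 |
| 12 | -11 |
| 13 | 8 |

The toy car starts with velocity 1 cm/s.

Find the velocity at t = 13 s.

-71.5 cm/s

Δv equals the area under the a-t graph; then v = v₀ + Δv.
0–4 s: ½(-6 + -10)(4) = -32 cm/s
4–7 s: ½(-10 + -6)(3) = -24 cm/s
7–8 s: ½(-6 + 4)(1) = -1 cm/s
8–12 s: ½(4 + -11)(4) = -14 cm/s
12–13 s: ½(-11 + 8)(1) = -1.5 cm/s
Δv = -72.5 cm/s, so v(13) = 1 + (-72.5) = -71.5 cm/s.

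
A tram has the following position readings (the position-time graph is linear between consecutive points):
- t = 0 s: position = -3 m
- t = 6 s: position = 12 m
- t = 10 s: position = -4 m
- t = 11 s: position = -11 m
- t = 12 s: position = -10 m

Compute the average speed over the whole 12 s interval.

3.25 m/s

Average speed = (total path length)/(elapsed time); on a piecewise-linear x-t graph the path length is Σ|Δx|.
0–6 s: |Δx| = |12 − -3| = 15 m
6–10 s: |Δx| = |-4 − 12| = 16 m
10–11 s: |Δx| = |-11 − -4| = 7 m
11–12 s: |Δx| = |-10 − -11| = 1 m
Total path = 39 m; average speed = 39/12 = 3.25 m/s.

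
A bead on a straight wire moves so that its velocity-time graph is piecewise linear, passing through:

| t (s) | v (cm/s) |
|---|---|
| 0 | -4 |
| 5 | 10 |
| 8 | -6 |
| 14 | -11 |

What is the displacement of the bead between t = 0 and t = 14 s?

Net displacement equals the area under the velocity-time graph (areas below the axis count negative).
0–5 s: ½(-4 + 10)(5) = 15 cm
5–8 s: ½(10 + -6)(3) = 6 cm
8–14 s: ½(-6 + -11)(6) = -51 cm
Net displacement = -30 cm

-30 cm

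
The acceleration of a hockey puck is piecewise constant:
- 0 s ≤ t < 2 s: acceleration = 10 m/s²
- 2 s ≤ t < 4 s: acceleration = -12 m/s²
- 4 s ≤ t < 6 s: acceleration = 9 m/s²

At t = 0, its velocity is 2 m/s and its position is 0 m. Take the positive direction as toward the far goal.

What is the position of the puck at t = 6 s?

58 m

On each constant-a segment, Δv = aΔt and Δx = v₀Δt + ½aΔt²; chain segment to segment.
0–2 s: v starts 2 m/s; Δx = 2·2 + ½·10·2² = 24 m; v ends 22 m/s.
2–4 s: v starts 22 m/s; Δx = 22·2 + ½·-12·2² = 20 m; v ends -2 m/s.
4–6 s: v starts -2 m/s; Δx = -2·2 + ½·9·2² = 14 m; v ends 16 m/s.
x(6) = 0 + Σ Δx = 58 m.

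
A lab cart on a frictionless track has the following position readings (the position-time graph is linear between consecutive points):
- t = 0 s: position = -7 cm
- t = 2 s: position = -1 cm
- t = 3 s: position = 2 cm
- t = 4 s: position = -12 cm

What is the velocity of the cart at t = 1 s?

Velocity is the slope of the x-t graph on 0–2 s: (-1 − -7)/(2 − 0) = 3 cm/s.

3 cm/s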